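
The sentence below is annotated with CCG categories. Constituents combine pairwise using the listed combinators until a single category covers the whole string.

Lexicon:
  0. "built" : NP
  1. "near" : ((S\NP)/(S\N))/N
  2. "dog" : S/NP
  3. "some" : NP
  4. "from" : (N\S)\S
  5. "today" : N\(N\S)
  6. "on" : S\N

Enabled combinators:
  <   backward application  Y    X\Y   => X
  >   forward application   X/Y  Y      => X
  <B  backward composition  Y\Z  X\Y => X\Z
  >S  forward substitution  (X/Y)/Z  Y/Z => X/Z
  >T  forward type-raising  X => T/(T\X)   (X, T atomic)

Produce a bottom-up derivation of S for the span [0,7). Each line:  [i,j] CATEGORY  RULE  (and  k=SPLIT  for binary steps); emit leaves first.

[0,7] S   >
  [0,1] S/(S\NP)   >T
    [0,1] "built" : NP
  [1,7] S\NP   >
    [1,6] (S\NP)/(S\N)   >
      [1,2] "near" : ((S\NP)/(S\N))/N
      [2,6] N   <
        [2,5] N\S   <
          [2,4] S   >
            [2,3] "dog" : S/NP
            [3,4] "some" : NP
          [4,5] "from" : (N\S)\S
        [5,6] "today" : N\(N\S)
    [6,7] "on" : S\N

[0,1] NP  lex  "built"
[0,1] S/(S\NP)  >T
[1,2] ((S\NP)/(S\N))/N  lex  "near"
[2,3] S/NP  lex  "dog"
[3,4] NP  lex  "some"
[2,4] S  >  k=3
[4,5] (N\S)\S  lex  "from"
[2,5] N\S  <  k=4
[5,6] N\(N\S)  lex  "today"
[2,6] N  <  k=5
[1,6] (S\NP)/(S\N)  >  k=2
[6,7] S\N  lex  "on"
[1,7] S\NP  >  k=6
[0,7] S  >  k=1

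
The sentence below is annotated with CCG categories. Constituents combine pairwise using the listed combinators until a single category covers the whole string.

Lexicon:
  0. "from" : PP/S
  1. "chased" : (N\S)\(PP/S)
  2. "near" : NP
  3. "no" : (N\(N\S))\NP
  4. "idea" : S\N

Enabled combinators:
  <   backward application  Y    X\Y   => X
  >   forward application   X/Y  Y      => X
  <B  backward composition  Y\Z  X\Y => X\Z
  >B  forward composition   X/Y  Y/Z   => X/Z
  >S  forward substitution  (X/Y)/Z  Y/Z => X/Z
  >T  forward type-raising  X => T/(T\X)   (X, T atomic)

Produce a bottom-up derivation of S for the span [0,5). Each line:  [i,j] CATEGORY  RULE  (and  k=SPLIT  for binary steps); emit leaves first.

[0,5] S   <
  [0,4] N   <
    [0,2] N\S   <
      [0,1] "from" : PP/S
      [1,2] "chased" : (N\S)\(PP/S)
    [2,4] N\(N\S)   <
      [2,3] "near" : NP
      [3,4] "no" : (N\(N\S))\NP
  [4,5] "idea" : S\N

[0,1] PP/S  lex  "from"
[1,2] (N\S)\(PP/S)  lex  "chased"
[0,2] N\S  <  k=1
[2,3] NP  lex  "near"
[3,4] (N\(N\S))\NP  lex  "no"
[2,4] N\(N\S)  <  k=3
[0,4] N  <  k=2
[4,5] S\N  lex  "idea"
[0,5] S  <  k=4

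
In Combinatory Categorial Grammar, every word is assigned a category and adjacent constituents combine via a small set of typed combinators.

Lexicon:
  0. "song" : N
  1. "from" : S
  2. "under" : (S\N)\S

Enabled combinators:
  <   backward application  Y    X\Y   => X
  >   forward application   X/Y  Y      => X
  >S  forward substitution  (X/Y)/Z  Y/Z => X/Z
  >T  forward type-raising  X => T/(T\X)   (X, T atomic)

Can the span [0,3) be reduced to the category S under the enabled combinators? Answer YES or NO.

YES

[0,3] S   <
  [0,1] "song" : N
  [1,3] S\N   <
    [1,2] "from" : S
    [2,3] "under" : (S\N)\S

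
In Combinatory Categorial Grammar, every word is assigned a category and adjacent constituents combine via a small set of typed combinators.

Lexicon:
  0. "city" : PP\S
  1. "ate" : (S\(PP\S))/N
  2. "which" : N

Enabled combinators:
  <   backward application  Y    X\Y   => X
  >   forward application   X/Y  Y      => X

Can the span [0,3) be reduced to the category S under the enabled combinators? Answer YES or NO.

YES

[0,3] S   <
  [0,1] "city" : PP\S
  [1,3] S\(PP\S)   >
    [1,2] "ate" : (S\(PP\S))/N
    [2,3] "which" : N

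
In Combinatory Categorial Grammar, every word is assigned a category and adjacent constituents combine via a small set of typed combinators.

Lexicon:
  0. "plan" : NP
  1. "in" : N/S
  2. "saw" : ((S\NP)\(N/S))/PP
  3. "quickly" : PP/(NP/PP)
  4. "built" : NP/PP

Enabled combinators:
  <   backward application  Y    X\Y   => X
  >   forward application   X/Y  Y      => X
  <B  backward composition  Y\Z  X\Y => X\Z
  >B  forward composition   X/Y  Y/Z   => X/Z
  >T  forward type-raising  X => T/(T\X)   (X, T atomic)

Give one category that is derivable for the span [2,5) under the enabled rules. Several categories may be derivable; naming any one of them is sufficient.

(S\NP)\(N/S)

[0,5] S   <
  [0,1] "plan" : NP
  [1,5] S\NP   <
    [1,2] "in" : N/S
    [2,5] (S\NP)\(N/S)   >
      [2,3] "saw" : ((S\NP)\(N/S))/PP
      [3,5] PP   >
        [3,4] "quickly" : PP/(NP/PP)
        [4,5] "built" : NP/PP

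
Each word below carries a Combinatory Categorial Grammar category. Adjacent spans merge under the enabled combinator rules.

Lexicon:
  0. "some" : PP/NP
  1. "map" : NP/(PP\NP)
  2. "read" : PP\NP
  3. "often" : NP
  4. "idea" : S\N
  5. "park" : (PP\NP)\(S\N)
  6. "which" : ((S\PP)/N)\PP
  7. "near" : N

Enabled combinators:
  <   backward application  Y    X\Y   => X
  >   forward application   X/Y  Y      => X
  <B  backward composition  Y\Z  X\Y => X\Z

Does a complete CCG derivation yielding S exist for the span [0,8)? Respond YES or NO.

[0,8] S   <
  [0,3] PP   >
    [0,1] "some" : PP/NP
    [1,3] NP   >
      [1,2] "map" : NP/(PP\NP)
      [2,3] "read" : PP\NP
  [3,8] S\PP   >
    [3,7] (S\PP)/N   <
      [3,6] PP   <
        [3,4] "often" : NP
        [4,6] PP\NP   <
          [4,5] "idea" : S\N
          [5,6] "park" : (PP\NP)\(S\N)
      [6,7] "which" : ((S\PP)/N)\PP
    [7,8] "near" : N

YES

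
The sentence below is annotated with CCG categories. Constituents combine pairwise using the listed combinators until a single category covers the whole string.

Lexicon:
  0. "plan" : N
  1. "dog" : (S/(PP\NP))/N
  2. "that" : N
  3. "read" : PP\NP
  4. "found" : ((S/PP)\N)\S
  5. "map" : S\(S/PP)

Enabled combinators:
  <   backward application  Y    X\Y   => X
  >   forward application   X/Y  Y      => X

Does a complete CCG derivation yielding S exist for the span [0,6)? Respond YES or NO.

[0,6] S   <
  [0,5] S/PP   <
    [0,1] "plan" : N
    [1,5] (S/PP)\N   <
      [1,4] S   >
        [1,3] S/(PP\NP)   >
          [1,2] "dog" : (S/(PP\NP))/N
          [2,3] "that" : N
        [3,4] "read" : PP\NP
      [4,5] "found" : ((S/PP)\N)\S
  [5,6] "map" : S\(S/PP)

YES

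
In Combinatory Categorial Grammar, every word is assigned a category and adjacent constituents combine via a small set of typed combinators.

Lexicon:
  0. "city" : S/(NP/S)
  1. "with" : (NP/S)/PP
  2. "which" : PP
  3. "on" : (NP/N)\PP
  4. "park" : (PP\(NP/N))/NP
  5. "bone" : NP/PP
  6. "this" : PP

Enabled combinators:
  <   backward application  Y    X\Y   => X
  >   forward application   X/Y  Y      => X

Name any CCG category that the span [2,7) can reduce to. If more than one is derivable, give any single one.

[0,7] S   >
  [0,1] "city" : S/(NP/S)
  [1,7] NP/S   >
    [1,2] "with" : (NP/S)/PP
    [2,7] PP   <
      [2,4] NP/N   <
        [2,3] "which" : PP
        [3,4] "on" : (NP/N)\PP
      [4,7] PP\(NP/N)   >
        [4,5] "park" : (PP\(NP/N))/NP
        [5,7] NP   >
          [5,6] "bone" : NP/PP
          [6,7] "this" : PP

PP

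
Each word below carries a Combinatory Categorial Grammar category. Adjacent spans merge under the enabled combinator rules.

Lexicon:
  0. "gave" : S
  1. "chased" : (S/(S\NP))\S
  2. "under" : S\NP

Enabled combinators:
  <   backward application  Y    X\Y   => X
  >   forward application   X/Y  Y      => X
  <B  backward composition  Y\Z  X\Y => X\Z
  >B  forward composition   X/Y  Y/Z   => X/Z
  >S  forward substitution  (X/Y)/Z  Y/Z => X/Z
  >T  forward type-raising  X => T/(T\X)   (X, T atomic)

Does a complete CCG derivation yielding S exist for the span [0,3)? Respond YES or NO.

[0,3] S   >
  [0,2] S/(S\NP)   <
    [0,1] "gave" : S
    [1,2] "chased" : (S/(S\NP))\S
  [2,3] "under" : S\NP

YES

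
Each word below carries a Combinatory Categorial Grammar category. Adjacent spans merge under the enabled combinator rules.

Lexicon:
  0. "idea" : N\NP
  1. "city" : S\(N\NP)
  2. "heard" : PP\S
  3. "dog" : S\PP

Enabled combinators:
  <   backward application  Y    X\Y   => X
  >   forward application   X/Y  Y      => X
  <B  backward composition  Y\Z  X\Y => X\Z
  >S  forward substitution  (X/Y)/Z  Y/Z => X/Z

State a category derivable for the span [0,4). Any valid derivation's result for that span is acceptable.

S

[0,4] S   <
  [0,3] PP   <
    [0,2] S   <
      [0,1] "idea" : N\NP
      [1,2] "city" : S\(N\NP)
    [2,3] "heard" : PP\S
  [3,4] "dog" : S\PP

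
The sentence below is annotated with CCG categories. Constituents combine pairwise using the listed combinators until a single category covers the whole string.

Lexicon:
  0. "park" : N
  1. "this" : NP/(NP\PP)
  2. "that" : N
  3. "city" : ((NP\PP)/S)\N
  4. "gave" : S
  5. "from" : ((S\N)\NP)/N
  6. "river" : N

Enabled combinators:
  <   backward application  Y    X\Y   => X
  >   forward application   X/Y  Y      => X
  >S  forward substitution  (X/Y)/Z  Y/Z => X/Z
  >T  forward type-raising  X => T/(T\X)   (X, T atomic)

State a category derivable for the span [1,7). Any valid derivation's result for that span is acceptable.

S\N

[0,7] S   <
  [0,1] "park" : N
  [1,7] S\N   <
    [1,5] NP   >
      [1,2] "this" : NP/(NP\PP)
      [2,5] NP\PP   >
        [2,4] (NP\PP)/S   <
          [2,3] "that" : N
          [3,4] "city" : ((NP\PP)/S)\N
        [4,5] "gave" : S
    [5,7] (S\N)\NP   >
      [5,6] "from" : ((S\N)\NP)/N
      [6,7] "river" : N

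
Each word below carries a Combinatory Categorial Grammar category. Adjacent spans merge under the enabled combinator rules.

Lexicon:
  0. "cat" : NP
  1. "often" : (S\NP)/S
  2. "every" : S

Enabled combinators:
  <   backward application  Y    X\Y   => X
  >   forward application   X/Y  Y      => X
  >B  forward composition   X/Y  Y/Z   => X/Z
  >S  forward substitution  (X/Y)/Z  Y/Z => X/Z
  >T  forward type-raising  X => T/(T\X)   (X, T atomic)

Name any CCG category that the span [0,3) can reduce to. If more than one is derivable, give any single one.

S

[0,3] S   >
  [0,1] S/(S\NP)   >T
    [0,1] "cat" : NP
  [1,3] S\NP   >
    [1,2] "often" : (S\NP)/S
    [2,3] "every" : S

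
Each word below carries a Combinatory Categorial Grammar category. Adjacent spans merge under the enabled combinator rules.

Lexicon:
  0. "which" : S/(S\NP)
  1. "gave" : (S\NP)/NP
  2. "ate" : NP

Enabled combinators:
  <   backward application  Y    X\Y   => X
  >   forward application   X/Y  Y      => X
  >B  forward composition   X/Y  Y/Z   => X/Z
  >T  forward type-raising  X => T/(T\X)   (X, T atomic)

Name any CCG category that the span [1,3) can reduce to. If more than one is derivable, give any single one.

S\NP

[0,3] S   >
  [0,1] "which" : S/(S\NP)
  [1,3] S\NP   >
    [1,2] "gave" : (S\NP)/NP
    [2,3] "ate" : NP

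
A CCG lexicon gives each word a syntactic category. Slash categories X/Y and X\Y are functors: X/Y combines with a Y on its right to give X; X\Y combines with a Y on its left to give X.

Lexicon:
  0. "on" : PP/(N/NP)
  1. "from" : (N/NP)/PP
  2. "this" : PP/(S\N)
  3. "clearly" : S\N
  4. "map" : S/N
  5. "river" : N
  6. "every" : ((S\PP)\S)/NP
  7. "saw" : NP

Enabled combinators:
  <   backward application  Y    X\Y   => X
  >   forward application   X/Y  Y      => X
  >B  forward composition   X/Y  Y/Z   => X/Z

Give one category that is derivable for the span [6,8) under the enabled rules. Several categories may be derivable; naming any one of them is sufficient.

(S\PP)\S

[0,8] S   <
  [0,4] PP   >
    [0,1] "on" : PP/(N/NP)
    [1,4] N/NP   >
      [1,2] "from" : (N/NP)/PP
      [2,4] PP   >
        [2,3] "this" : PP/(S\N)
        [3,4] "clearly" : S\N
  [4,8] S\PP   <
    [4,6] S   >
      [4,5] "map" : S/N
      [5,6] "river" : N
    [6,8] (S\PP)\S   >
      [6,7] "every" : ((S\PP)\S)/NP
      [7,8] "saw" : NP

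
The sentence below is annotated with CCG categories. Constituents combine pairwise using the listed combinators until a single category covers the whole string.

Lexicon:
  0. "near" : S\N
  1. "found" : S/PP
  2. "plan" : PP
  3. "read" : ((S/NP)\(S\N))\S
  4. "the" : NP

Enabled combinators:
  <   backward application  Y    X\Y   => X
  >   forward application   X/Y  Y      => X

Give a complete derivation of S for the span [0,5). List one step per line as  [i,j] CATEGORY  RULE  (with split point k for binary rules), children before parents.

[0,1] S\N  lex  "near"
[1,2] S/PP  lex  "found"
[2,3] PP  lex  "plan"
[1,3] S  >  k=2
[3,4] ((S/NP)\(S\N))\S  lex  "read"
[1,4] (S/NP)\(S\N)  <  k=3
[0,4] S/NP  <  k=1
[4,5] NP  lex  "the"
[0,5] S  >  k=4

[0,5] S   >
  [0,4] S/NP   <
    [0,1] "near" : S\N
    [1,4] (S/NP)\(S\N)   <
      [1,3] S   >
        [1,2] "found" : S/PP
        [2,3] "plan" : PP
      [3,4] "read" : ((S/NP)\(S\N))\S
  [4,5] "the" : NP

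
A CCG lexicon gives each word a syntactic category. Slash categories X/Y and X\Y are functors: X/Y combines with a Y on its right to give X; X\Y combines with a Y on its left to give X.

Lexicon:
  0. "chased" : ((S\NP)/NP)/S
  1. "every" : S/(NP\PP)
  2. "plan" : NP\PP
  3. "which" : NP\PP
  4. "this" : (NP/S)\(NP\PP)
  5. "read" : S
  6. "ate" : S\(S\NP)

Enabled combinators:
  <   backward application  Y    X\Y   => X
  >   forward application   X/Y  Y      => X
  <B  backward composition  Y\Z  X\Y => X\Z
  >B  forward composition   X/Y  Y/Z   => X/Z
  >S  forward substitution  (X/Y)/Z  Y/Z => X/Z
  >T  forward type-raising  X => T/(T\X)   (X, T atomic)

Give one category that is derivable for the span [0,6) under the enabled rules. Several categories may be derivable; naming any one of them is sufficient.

S\NP

[0,7] S   <
  [0,6] S\NP   >
    [0,3] (S\NP)/NP   >
      [0,1] "chased" : ((S\NP)/NP)/S
      [1,3] S   >
        [1,2] "every" : S/(NP\PP)
        [2,3] "plan" : NP\PP
    [3,6] NP   >
      [3,5] NP/S   <
        [3,4] "which" : NP\PP
        [4,5] "this" : (NP/S)\(NP\PP)
      [5,6] "read" : S
  [6,7] "ate" : S\(S\NP)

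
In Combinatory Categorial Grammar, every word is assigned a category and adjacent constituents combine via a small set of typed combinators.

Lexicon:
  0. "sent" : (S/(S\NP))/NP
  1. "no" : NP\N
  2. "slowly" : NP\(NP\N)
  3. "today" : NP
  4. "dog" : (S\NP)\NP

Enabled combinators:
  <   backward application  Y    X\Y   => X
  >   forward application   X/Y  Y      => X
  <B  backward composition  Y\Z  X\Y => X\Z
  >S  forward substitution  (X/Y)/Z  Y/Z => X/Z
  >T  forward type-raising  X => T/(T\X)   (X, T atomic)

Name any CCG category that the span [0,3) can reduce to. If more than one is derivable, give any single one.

S/(S\NP)

[0,5] S   >
  [0,3] S/(S\NP)   >
    [0,1] "sent" : (S/(S\NP))/NP
    [1,3] NP   <
      [1,2] "no" : NP\N
      [2,3] "slowly" : NP\(NP\N)
  [3,5] S\NP   <
    [3,4] "today" : NP
    [4,5] "dog" : (S\NP)\NP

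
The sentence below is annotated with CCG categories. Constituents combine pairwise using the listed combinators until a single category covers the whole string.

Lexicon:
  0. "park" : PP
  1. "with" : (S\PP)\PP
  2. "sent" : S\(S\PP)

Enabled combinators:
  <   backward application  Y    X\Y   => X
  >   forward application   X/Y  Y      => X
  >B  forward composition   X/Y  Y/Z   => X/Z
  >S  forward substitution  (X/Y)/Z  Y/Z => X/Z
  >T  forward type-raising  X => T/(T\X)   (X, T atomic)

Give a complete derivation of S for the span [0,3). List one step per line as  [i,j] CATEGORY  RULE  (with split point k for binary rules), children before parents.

[0,3] S   <
  [0,2] S\PP   <
    [0,1] "park" : PP
    [1,2] "with" : (S\PP)\PP
  [2,3] "sent" : S\(S\PP)

[0,1] PP  lex  "park"
[1,2] (S\PP)\PP  lex  "with"
[0,2] S\PP  <  k=1
[2,3] S\(S\PP)  lex  "sent"
[0,3] S  <  k=2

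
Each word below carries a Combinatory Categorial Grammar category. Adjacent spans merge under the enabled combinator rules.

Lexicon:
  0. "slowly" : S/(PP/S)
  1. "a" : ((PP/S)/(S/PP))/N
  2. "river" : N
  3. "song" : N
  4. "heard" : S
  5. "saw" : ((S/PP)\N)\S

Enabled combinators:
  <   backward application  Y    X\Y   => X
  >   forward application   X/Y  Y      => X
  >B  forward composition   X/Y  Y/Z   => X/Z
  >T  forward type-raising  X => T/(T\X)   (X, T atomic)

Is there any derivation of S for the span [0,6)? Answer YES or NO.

YES

[0,6] S   >
  [0,1] "slowly" : S/(PP/S)
  [1,6] PP/S   >
    [1,3] (PP/S)/(S/PP)   >
      [1,2] "a" : ((PP/S)/(S/PP))/N
      [2,3] "river" : N
    [3,6] S/PP   <
      [3,4] "song" : N
      [4,6] (S/PP)\N   <
        [4,5] "heard" : S
        [5,6] "saw" : ((S/PP)\N)\S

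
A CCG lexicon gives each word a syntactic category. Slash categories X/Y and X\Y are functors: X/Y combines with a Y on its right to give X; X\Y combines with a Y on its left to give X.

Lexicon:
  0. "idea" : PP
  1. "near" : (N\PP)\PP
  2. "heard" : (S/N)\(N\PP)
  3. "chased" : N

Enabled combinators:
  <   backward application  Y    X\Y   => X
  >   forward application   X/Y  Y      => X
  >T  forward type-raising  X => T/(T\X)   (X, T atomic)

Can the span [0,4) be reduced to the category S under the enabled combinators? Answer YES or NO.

[0,4] S   >
  [0,3] S/N   <
    [0,2] N\PP   <
      [0,1] "idea" : PP
      [1,2] "near" : (N\PP)\PP
    [2,3] "heard" : (S/N)\(N\PP)
  [3,4] "chased" : N

YES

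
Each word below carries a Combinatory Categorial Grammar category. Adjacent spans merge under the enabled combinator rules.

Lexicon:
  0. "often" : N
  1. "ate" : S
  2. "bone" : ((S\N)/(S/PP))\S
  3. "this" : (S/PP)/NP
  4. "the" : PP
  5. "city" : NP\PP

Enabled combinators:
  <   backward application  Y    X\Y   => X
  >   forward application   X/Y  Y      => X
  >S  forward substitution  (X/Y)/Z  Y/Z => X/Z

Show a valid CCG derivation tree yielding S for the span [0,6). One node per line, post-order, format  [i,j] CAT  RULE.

[0,1] N  lex  "often"
[1,2] S  lex  "ate"
[2,3] ((S\N)/(S/PP))\S  lex  "bone"
[1,3] (S\N)/(S/PP)  <  k=2
[3,4] (S/PP)/NP  lex  "this"
[4,5] PP  lex  "the"
[5,6] NP\PP  lex  "city"
[4,6] NP  <  k=5
[3,6] S/PP  >  k=4
[1,6] S\N  >  k=3
[0,6] S  <  k=1

[0,6] S   <
  [0,1] "often" : N
  [1,6] S\N   >
    [1,3] (S\N)/(S/PP)   <
      [1,2] "ate" : S
      [2,3] "bone" : ((S\N)/(S/PP))\S
    [3,6] S/PP   >
      [3,4] "this" : (S/PP)/NP
      [4,6] NP   <
        [4,5] "the" : PP
        [5,6] "city" : NP\PP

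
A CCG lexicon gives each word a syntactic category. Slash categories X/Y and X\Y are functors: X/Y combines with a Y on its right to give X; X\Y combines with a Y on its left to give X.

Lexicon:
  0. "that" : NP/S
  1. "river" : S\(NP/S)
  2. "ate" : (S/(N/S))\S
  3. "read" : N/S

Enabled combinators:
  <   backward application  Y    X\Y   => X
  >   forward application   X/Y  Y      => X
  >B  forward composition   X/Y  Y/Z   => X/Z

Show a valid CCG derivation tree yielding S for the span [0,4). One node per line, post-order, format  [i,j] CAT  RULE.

[0,1] NP/S  lex  "that"
[1,2] S\(NP/S)  lex  "river"
[0,2] S  <  k=1
[2,3] (S/(N/S))\S  lex  "ate"
[0,3] S/(N/S)  <  k=2
[3,4] N/S  lex  "read"
[0,4] S  >  k=3

[0,4] S   >
  [0,3] S/(N/S)   <
    [0,2] S   <
      [0,1] "that" : NP/S
      [1,2] "river" : S\(NP/S)
    [2,3] "ate" : (S/(N/S))\S
  [3,4] "read" : N/S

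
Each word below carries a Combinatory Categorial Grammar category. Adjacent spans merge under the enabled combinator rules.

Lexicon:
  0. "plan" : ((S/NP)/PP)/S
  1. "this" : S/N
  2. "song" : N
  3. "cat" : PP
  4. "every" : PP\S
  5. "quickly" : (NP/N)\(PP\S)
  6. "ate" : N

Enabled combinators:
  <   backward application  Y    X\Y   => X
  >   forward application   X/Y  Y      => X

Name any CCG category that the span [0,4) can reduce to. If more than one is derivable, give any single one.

[0,7] S   >
  [0,4] S/NP   >
    [0,3] (S/NP)/PP   >
      [0,1] "plan" : ((S/NP)/PP)/S
      [1,3] S   >
        [1,2] "this" : S/N
        [2,3] "song" : N
    [3,4] "cat" : PP
  [4,7] NP   >
    [4,6] NP/N   <
      [4,5] "every" : PP\S
      [5,6] "quickly" : (NP/N)\(PP\S)
    [6,7] "ate" : N

S/NP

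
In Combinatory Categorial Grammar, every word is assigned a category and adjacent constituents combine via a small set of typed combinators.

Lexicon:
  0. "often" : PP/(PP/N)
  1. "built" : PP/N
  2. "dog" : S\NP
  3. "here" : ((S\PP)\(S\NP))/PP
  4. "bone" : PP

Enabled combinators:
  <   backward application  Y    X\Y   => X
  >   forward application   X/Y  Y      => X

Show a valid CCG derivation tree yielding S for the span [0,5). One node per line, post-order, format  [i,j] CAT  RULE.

[0,1] PP/(PP/N)  lex  "often"
[1,2] PP/N  lex  "built"
[0,2] PP  >  k=1
[2,3] S\NP  lex  "dog"
[3,4] ((S\PP)\(S\NP))/PP  lex  "here"
[4,5] PP  lex  "bone"
[3,5] (S\PP)\(S\NP)  >  k=4
[2,5] S\PP  <  k=3
[0,5] S  <  k=2

[0,5] S   <
  [0,2] PP   >
    [0,1] "often" : PP/(PP/N)
    [1,2] "built" : PP/N
  [2,5] S\PP   <
    [2,3] "dog" : S\NP
    [3,5] (S\PP)\(S\NP)   >
      [3,4] "here" : ((S\PP)\(S\NP))/PP
      [4,5] "bone" : PP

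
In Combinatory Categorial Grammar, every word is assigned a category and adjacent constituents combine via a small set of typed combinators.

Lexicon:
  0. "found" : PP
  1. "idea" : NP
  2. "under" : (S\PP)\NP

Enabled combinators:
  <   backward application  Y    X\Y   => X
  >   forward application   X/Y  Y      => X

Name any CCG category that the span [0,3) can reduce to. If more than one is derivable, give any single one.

[0,3] S   <
  [0,1] "found" : PP
  [1,3] S\PP   <
    [1,2] "idea" : NP
    [2,3] "under" : (S\PP)\NP

S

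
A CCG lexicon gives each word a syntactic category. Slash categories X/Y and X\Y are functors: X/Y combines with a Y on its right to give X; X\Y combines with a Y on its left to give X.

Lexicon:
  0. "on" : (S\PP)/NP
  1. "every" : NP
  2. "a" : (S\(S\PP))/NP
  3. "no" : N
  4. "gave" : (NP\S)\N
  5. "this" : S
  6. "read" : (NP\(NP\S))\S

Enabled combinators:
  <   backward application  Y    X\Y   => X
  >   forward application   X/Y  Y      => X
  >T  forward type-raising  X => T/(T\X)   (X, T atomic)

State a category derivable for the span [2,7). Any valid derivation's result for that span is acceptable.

S\(S\PP)

[0,7] S   <
  [0,2] S\PP   >
    [0,1] "on" : (S\PP)/NP
    [1,2] "every" : NP
  [2,7] S\(S\PP)   >
    [2,3] "a" : (S\(S\PP))/NP
    [3,7] NP   <
      [3,5] NP\S   <
        [3,4] "no" : N
        [4,5] "gave" : (NP\S)\N
      [5,7] NP\(NP\S)   <
        [5,6] "this" : S
        [6,7] "read" : (NP\(NP\S))\S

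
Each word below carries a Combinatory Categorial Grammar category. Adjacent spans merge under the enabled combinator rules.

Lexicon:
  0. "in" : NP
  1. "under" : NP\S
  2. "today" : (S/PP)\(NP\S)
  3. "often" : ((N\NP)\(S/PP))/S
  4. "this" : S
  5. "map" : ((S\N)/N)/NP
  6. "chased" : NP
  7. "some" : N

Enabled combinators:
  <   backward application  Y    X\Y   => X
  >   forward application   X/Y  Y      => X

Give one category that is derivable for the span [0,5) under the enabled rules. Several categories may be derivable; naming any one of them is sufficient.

[0,8] S   <
  [0,5] N   <
    [0,1] "in" : NP
    [1,5] N\NP   <
      [1,3] S/PP   <
        [1,2] "under" : NP\S
        [2,3] "today" : (S/PP)\(NP\S)
      [3,5] (N\NP)\(S/PP)   >
        [3,4] "often" : ((N\NP)\(S/PP))/S
        [4,5] "this" : S
  [5,8] S\N   >
    [5,7] (S\N)/N   >
      [5,6] "map" : ((S\N)/N)/NP
      [6,7] "chased" : NP
    [7,8] "some" : N

N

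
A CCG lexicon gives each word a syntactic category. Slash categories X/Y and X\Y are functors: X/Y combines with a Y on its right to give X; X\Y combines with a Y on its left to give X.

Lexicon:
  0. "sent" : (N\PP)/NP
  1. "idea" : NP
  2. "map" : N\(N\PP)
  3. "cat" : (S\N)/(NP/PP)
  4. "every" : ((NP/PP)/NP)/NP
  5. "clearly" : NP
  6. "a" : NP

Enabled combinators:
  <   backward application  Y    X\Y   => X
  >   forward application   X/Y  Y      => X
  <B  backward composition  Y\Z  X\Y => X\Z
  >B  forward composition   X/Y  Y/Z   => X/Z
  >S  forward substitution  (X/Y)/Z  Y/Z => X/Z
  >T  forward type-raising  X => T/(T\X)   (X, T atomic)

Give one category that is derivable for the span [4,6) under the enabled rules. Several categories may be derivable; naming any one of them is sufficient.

[0,7] S   <
  [0,3] N   <
    [0,2] N\PP   >
      [0,1] "sent" : (N\PP)/NP
      [1,2] "idea" : NP
    [2,3] "map" : N\(N\PP)
  [3,7] S\N   >
    [3,4] "cat" : (S\N)/(NP/PP)
    [4,7] NP/PP   >
      [4,6] (NP/PP)/NP   >
        [4,5] "every" : ((NP/PP)/NP)/NP
        [5,6] "clearly" : NP
      [6,7] "a" : NP

(NP/PP)/NP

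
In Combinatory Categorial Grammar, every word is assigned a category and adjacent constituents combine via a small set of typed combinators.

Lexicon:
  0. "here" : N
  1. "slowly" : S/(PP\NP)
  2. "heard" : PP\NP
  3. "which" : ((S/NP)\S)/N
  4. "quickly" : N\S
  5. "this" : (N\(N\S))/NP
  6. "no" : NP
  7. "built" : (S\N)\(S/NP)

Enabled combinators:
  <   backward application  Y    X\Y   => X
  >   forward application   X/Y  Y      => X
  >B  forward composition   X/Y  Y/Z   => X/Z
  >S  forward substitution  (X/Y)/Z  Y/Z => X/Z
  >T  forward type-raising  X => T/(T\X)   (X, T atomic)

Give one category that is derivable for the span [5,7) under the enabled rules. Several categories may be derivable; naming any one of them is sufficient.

N\(N\S)

[0,8] S   <
  [0,1] "here" : N
  [1,8] S\N   <
    [1,7] S/NP   <
      [1,3] S   >
        [1,2] "slowly" : S/(PP\NP)
        [2,3] "heard" : PP\NP
      [3,7] (S/NP)\S   >
        [3,4] "which" : ((S/NP)\S)/N
        [4,7] N   <
          [4,5] "quickly" : N\S
          [5,7] N\(N\S)   >
            [5,6] "this" : (N\(N\S))/NP
            [6,7] "no" : NP
    [7,8] "built" : (S\N)\(S/NP)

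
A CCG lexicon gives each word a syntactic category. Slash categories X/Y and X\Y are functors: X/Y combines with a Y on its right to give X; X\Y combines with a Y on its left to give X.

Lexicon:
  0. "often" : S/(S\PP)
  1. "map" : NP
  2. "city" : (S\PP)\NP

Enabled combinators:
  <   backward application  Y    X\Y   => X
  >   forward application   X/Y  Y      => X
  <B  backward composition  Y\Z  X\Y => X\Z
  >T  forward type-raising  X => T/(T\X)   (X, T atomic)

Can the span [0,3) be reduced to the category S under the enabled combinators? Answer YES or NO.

YES

[0,3] S   >
  [0,1] "often" : S/(S\PP)
  [1,3] S\PP   <
    [1,2] "map" : NP
    [2,3] "city" : (S\PP)\NP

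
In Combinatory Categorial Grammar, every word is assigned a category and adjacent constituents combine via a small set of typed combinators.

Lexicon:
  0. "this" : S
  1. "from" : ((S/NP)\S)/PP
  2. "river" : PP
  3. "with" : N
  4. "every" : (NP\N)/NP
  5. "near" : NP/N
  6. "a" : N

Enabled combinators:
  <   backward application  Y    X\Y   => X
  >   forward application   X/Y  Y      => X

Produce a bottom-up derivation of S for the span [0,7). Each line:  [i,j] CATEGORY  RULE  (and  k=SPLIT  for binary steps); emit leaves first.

[0,1] S  lex  "this"
[1,2] ((S/NP)\S)/PP  lex  "from"
[2,3] PP  lex  "river"
[1,3] (S/NP)\S  >  k=2
[0,3] S/NP  <  k=1
[3,4] N  lex  "with"
[4,5] (NP\N)/NP  lex  "every"
[5,6] NP/N  lex  "near"
[6,7] N  lex  "a"
[5,7] NP  >  k=6
[4,7] NP\N  >  k=5
[3,7] NP  <  k=4
[0,7] S  >  k=3

[0,7] S   >
  [0,3] S/NP   <
    [0,1] "this" : S
    [1,3] (S/NP)\S   >
      [1,2] "from" : ((S/NP)\S)/PP
      [2,3] "river" : PP
  [3,7] NP   <
    [3,4] "with" : N
    [4,7] NP\N   >
      [4,5] "every" : (NP\N)/NP
      [5,7] NP   >
        [5,6] "near" : NP/N
        [6,7] "a" : N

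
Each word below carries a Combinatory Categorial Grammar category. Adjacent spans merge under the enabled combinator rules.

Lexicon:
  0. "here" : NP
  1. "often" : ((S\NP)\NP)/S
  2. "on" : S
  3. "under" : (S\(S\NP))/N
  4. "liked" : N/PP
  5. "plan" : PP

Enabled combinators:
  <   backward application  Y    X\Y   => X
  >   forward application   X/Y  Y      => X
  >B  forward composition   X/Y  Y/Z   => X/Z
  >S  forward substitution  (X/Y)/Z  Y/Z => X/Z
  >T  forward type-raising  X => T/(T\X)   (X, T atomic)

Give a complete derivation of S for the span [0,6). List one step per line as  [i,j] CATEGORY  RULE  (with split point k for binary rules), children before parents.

[0,1] NP  lex  "here"
[1,2] ((S\NP)\NP)/S  lex  "often"
[2,3] S  lex  "on"
[1,3] (S\NP)\NP  >  k=2
[0,3] S\NP  <  k=1
[3,4] (S\(S\NP))/N  lex  "under"
[4,5] N/PP  lex  "liked"
[5,6] PP  lex  "plan"
[4,6] N  >  k=5
[3,6] S\(S\NP)  >  k=4
[0,6] S  <  k=3

[0,6] S   <
  [0,3] S\NP   <
    [0,1] "here" : NP
    [1,3] (S\NP)\NP   >
      [1,2] "often" : ((S\NP)\NP)/S
      [2,3] "on" : S
  [3,6] S\(S\NP)   >
    [3,4] "under" : (S\(S\NP))/N
    [4,6] N   >
      [4,5] "liked" : N/PP
      [5,6] "plan" : PP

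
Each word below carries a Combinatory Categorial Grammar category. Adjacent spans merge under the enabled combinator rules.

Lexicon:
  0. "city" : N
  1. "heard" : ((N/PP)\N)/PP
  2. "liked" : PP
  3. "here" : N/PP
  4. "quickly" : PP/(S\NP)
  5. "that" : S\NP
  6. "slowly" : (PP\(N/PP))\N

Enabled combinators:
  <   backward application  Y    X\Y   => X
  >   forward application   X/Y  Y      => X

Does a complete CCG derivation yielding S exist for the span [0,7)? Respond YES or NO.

NO

N ((N/PP)\N)/PP PP N/PP PP/(S\NP) S\NP (PP\(N/PP))\N
CKY chart[0,7] = {PP}; S ∉ chart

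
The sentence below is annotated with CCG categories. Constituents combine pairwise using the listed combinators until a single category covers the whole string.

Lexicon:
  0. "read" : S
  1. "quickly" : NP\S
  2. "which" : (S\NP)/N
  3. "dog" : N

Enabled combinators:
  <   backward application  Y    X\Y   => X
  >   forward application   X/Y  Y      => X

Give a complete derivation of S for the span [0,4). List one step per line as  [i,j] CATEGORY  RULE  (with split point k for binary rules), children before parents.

[0,4] S   <
  [0,2] NP   <
    [0,1] "read" : S
    [1,2] "quickly" : NP\S
  [2,4] S\NP   >
    [2,3] "which" : (S\NP)/N
    [3,4] "dog" : N

[0,1] S  lex  "read"
[1,2] NP\S  lex  "quickly"
[0,2] NP  <  k=1
[2,3] (S\NP)/N  lex  "which"
[3,4] N  lex  "dog"
[2,4] S\NP  >  k=3
[0,4] S  <  k=2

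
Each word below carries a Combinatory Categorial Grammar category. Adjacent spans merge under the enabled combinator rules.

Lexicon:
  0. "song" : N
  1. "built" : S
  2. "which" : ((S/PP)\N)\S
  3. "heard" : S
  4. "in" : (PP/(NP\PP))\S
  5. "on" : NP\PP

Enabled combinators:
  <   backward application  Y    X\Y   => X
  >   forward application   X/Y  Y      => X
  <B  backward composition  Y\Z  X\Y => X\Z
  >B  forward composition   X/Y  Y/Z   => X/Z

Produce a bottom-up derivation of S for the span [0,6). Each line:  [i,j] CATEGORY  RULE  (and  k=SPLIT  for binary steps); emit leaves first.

[0,1] N  lex  "song"
[1,2] S  lex  "built"
[2,3] ((S/PP)\N)\S  lex  "which"
[1,3] (S/PP)\N  <  k=2
[0,3] S/PP  <  k=1
[3,4] S  lex  "heard"
[4,5] (PP/(NP\PP))\S  lex  "in"
[3,5] PP/(NP\PP)  <  k=4
[5,6] NP\PP  lex  "on"
[3,6] PP  >  k=5
[0,6] S  >  k=3

[0,6] S   >
  [0,3] S/PP   <
    [0,1] "song" : N
    [1,3] (S/PP)\N   <
      [1,2] "built" : S
      [2,3] "which" : ((S/PP)\N)\S
  [3,6] PP   >
    [3,5] PP/(NP\PP)   <
      [3,4] "heard" : S
      [4,5] "in" : (PP/(NP\PP))\S
    [5,6] "on" : NP\PP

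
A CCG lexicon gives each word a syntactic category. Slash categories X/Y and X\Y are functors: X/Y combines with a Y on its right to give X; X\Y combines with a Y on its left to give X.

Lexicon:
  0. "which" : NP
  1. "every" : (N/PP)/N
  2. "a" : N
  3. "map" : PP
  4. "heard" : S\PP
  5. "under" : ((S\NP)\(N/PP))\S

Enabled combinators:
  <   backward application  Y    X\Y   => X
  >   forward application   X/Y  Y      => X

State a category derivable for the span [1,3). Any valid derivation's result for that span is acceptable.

[0,6] S   <
  [0,1] "which" : NP
  [1,6] S\NP   <
    [1,3] N/PP   >
      [1,2] "every" : (N/PP)/N
      [2,3] "a" : N
    [3,6] (S\NP)\(N/PP)   <
      [3,5] S   <
        [3,4] "map" : PP
        [4,5] "heard" : S\PP
      [5,6] "under" : ((S\NP)\(N/PP))\S

N/PP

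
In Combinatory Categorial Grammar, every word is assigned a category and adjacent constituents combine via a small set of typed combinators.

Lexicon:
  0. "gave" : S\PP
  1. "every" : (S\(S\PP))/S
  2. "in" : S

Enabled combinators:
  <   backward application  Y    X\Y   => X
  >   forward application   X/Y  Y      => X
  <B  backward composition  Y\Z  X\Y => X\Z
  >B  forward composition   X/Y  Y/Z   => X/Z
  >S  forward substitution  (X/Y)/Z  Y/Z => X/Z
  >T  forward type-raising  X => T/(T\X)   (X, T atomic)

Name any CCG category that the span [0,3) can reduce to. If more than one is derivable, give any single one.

S

[0,3] S   <
  [0,1] "gave" : S\PP
  [1,3] S\(S\PP)   >
    [1,2] "every" : (S\(S\PP))/S
    [2,3] "in" : S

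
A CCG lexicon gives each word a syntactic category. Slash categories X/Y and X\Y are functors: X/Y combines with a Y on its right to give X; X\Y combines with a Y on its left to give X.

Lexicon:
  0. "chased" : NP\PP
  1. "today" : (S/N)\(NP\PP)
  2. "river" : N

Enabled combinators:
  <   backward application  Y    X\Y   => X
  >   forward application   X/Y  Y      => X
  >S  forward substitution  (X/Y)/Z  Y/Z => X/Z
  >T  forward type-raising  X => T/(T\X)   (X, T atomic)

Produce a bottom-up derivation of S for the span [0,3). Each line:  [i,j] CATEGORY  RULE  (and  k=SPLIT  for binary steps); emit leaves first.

[0,1] NP\PP  lex  "chased"
[1,2] (S/N)\(NP\PP)  lex  "today"
[0,2] S/N  <  k=1
[2,3] N  lex  "river"
[0,3] S  >  k=2

[0,3] S   >
  [0,2] S/N   <
    [0,1] "chased" : NP\PP
    [1,2] "today" : (S/N)\(NP\PP)
  [2,3] "river" : N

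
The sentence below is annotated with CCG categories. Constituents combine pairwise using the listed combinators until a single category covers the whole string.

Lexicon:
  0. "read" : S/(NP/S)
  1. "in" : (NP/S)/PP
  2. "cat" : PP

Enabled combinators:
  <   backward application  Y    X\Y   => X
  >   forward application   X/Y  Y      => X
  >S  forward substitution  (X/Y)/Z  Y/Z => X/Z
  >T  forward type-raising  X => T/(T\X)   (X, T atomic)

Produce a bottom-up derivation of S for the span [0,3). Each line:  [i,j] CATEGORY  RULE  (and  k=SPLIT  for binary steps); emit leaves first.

[0,1] S/(NP/S)  lex  "read"
[1,2] (NP/S)/PP  lex  "in"
[2,3] PP  lex  "cat"
[1,3] NP/S  >  k=2
[0,3] S  >  k=1

[0,3] S   >
  [0,1] "read" : S/(NP/S)
  [1,3] NP/S   >
    [1,2] "in" : (NP/S)/PP
    [2,3] "cat" : PP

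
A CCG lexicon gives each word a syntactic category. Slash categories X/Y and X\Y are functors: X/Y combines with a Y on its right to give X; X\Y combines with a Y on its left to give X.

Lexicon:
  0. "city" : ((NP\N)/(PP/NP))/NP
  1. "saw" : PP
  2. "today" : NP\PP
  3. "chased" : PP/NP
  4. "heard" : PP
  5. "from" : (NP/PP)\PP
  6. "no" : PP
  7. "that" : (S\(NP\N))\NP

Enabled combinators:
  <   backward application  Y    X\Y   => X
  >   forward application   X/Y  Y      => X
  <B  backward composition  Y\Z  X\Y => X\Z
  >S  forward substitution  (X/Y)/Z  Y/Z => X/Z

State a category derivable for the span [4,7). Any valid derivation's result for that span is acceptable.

[0,8] S   <
  [0,4] NP\N   >
    [0,3] (NP\N)/(PP/NP)   >
      [0,1] "city" : ((NP\N)/(PP/NP))/NP
      [1,3] NP   <
        [1,2] "saw" : PP
        [2,3] "today" : NP\PP
    [3,4] "chased" : PP/NP
  [4,8] S\(NP\N)   <
    [4,7] NP   >
      [4,6] NP/PP   <
        [4,5] "heard" : PP
        [5,6] "from" : (NP/PP)\PP
      [6,7] "no" : PP
    [7,8] "that" : (S\(NP\N))\NP

NP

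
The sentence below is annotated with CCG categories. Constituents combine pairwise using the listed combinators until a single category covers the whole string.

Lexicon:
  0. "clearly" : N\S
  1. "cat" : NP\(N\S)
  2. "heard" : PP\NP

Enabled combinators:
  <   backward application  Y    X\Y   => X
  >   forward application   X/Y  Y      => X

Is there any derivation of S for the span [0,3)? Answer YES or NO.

NO

N\S NP\(N\S) PP\NP
CKY chart[0,3] = {PP}; S ∉ chart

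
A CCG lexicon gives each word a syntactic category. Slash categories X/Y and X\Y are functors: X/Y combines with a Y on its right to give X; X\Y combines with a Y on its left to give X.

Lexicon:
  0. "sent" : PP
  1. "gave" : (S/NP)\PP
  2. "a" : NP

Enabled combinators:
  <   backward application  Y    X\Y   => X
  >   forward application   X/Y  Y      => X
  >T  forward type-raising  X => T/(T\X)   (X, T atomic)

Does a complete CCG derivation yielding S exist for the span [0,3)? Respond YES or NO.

[0,3] S   >
  [0,2] S/NP   <
    [0,1] "sent" : PP
    [1,2] "gave" : (S/NP)\PP
  [2,3] "a" : NP

YES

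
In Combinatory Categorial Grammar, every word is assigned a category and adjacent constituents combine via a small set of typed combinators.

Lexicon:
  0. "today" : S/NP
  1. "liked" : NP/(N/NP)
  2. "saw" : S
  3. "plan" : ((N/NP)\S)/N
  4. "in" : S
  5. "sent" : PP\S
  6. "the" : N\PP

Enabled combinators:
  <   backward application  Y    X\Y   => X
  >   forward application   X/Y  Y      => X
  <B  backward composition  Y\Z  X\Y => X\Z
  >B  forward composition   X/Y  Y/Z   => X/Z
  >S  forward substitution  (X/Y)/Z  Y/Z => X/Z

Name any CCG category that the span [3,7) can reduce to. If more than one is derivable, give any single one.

[0,7] S   >
  [0,1] "today" : S/NP
  [1,7] NP   >
    [1,2] "liked" : NP/(N/NP)
    [2,7] N/NP   <
      [2,3] "saw" : S
      [3,7] (N/NP)\S   >
        [3,4] "plan" : ((N/NP)\S)/N
        [4,7] N   <
          [4,6] PP   <
            [4,5] "in" : S
            [5,6] "sent" : PP\S
          [6,7] "the" : N\PP

(N/NP)\S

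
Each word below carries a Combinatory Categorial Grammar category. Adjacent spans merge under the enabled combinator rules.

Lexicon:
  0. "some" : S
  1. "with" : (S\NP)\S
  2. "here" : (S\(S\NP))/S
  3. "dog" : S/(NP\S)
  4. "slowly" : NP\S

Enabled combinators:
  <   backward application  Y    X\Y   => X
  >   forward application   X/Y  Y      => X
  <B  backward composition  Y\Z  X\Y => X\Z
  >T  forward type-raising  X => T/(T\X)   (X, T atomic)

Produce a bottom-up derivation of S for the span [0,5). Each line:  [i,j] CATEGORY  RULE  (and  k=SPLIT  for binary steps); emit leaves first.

[0,5] S   <
  [0,2] S\NP   <
    [0,1] "some" : S
    [1,2] "with" : (S\NP)\S
  [2,5] S\(S\NP)   >
    [2,3] "here" : (S\(S\NP))/S
    [3,5] S   >
      [3,4] "dog" : S/(NP\S)
      [4,5] "slowly" : NP\S

[0,1] S  lex  "some"
[1,2] (S\NP)\S  lex  "with"
[0,2] S\NP  <  k=1
[2,3] (S\(S\NP))/S  lex  "here"
[3,4] S/(NP\S)  lex  "dog"
[4,5] NP\S  lex  "slowly"
[3,5] S  >  k=4
[2,5] S\(S\NP)  >  k=3
[0,5] S  <  k=2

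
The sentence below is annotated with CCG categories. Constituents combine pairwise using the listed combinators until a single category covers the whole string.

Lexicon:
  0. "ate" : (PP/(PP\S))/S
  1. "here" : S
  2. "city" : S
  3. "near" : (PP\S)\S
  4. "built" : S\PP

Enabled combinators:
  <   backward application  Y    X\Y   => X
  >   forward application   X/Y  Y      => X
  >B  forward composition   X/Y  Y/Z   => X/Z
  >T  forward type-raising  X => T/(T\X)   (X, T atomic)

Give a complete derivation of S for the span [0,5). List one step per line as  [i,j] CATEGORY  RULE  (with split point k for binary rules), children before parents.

[0,1] (PP/(PP\S))/S  lex  "ate"
[1,2] S  lex  "here"
[0,2] PP/(PP\S)  >  k=1
[2,3] S  lex  "city"
[3,4] (PP\S)\S  lex  "near"
[2,4] PP\S  <  k=3
[0,4] PP  >  k=2
[4,5] S\PP  lex  "built"
[0,5] S  <  k=4

[0,5] S   <
  [0,4] PP   >
    [0,2] PP/(PP\S)   >
      [0,1] "ate" : (PP/(PP\S))/S
      [1,2] "here" : S
    [2,4] PP\S   <
      [2,3] "city" : S
      [3,4] "near" : (PP\S)\S
  [4,5] "built" : S\PP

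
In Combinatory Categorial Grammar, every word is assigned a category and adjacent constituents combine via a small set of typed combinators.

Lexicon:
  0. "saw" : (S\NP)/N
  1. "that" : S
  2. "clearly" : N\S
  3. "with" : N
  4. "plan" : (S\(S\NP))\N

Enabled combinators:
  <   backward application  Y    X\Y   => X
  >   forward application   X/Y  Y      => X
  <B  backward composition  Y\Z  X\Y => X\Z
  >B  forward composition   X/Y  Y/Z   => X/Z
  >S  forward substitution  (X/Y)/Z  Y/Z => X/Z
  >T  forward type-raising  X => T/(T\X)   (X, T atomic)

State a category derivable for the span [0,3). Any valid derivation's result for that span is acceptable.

S\NP

[0,5] S   <
  [0,3] S\NP   >
    [0,1] "saw" : (S\NP)/N
    [1,3] N   >
      [1,2] N/(N\S)   >T
        [1,2] "that" : S
      [2,3] "clearly" : N\S
  [3,5] S\(S\NP)   <
    [3,4] "with" : N
    [4,5] "plan" : (S\(S\NP))\N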